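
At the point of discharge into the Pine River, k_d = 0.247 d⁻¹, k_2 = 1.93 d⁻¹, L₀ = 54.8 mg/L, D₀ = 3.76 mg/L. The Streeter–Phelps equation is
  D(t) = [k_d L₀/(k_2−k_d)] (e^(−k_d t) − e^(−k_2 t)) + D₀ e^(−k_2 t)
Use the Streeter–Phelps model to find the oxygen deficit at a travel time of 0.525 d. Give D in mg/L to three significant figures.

k_d L₀/(k_2−k_d) = 0.247×54.8/(1.93−0.247) = 13.54/1.683 = 8.043 mg/L.
e^(−k_d t) = e^(−0.247×0.5250) = 0.8784; e^(−k_2 t) = e^(−1.93×0.5250) = 0.3630.
D = 8.043 × (0.8784 − 0.3630) + 3.76 × 0.3630 = 4.145 + 1.365 = 5.510 mg/L.

D ≈ 5.51 mg/L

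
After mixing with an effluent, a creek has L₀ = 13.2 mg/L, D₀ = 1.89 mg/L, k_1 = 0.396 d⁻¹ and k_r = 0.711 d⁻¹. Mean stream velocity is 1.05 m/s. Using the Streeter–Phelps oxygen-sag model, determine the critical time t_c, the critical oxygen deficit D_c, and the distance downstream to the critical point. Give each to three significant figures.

t_c = [1/(k_r−k_1)] ln[(k_r/k_1)(1 − D₀(k_r−k_1)/(k_1 L₀))]
= [1/(0.711−0.396)] ln[(0.711/0.396)(1 − 1.89×0.3150/(0.396×13.2))]
= (1/0.3150) ln[1.795 × 0.8861] = 3.175 × ln(1.591) = 3.175 × 0.4643 = 1.474 d.
D_c = (k_1/k_r) L₀ e^(−k_1 t_c) = (0.396/0.711) × 13.2 × e^(−0.396×1.474) = 0.5570 × 13.2 × 0.5578 = 4.101 mg/L.
x_c = v t_c = 1.05 m/s × 1.474 d × 86400 s/d = 133700 m ≈ 134 km.

t_c ≈ 1.47 d; D_c ≈ 4.10 mg/L; x_c ≈ 134 km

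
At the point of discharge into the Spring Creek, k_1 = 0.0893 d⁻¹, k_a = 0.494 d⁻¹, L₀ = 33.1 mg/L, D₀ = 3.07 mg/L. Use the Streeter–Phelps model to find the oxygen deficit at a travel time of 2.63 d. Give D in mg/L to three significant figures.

k_1 L₀/(k_a−k_1) = 0.0893×33.1/(0.494−0.0893) = 2.956/0.4047 = 7.304 mg/L.
e^(−k_1 t) = e^(−0.0893×2.630) = 0.7907; e^(−k_a t) = e^(−0.494×2.630) = 0.2727.
D = 7.304 × (0.7907 − 0.2727) + 3.07 × 0.2727 = 3.783 + 0.8373 = 4.620 mg/L.

D ≈ 4.62 mg/L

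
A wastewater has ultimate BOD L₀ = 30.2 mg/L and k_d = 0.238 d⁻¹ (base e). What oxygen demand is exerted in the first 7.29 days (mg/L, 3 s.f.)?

y_t = L₀(1 − e^(−k_d t)) = 30.2 × (1 − e^(−0.238×7.29))
= 30.2 × (1 − 0.1764) = 30.2 × 0.8236 = 24.87 mg/L.

y ≈ 24.9 mg/L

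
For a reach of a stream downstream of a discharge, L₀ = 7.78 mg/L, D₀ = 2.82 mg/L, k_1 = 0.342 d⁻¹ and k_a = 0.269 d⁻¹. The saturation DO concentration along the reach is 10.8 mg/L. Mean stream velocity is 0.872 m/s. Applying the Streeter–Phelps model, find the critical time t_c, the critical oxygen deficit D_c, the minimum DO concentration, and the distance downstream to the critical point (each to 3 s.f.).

t_c = [1/(k_a−k_1)] ln[(k_a/k_1)(1 − D₀(k_a−k_1)/(k_1 L₀))]
= [1/(0.269−0.342)] ln[(0.269/0.342)(1 − 2.82×-0.07300/(0.342×7.78))]
= (1/-0.07300) ln[0.7865 × 1.077] = -13.70 × ln(0.8474) = -13.70 × -0.1656 = 2.268 d.
D_c = (k_1/k_a) L₀ e^(−k_1 t_c) = (0.342/0.269) × 7.78 × e^(−0.342×2.268) = 1.271 × 7.78 × 0.4604 = 4.554 mg/L.
Minimum DO = C_s − D_c = 10.8 − 4.554 = 6.246 mg/L.
x_c = v t_c = 0.872 m/s × 2.268 d × 86400 s/d = 170900 m ≈ 171 km.

t_c ≈ 2.27 d; D_c ≈ 4.55 mg/L; min DO ≈ 6.25 mg/L; x_c ≈ 171 km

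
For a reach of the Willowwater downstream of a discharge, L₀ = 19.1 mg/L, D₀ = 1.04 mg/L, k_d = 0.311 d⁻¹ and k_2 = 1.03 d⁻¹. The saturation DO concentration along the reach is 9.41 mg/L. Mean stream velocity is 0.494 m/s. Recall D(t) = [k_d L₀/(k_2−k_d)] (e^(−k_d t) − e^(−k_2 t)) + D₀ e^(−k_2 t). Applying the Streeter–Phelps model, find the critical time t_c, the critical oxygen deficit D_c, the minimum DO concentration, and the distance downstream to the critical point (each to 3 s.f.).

t_c ≈ 1.48 d; D_c ≈ 3.64 mg/L; min DO ≈ 5.77 mg/L; x_c ≈ 63.1 km

At the critical point dD/dt = 0, so k_d L₀ e^(−k_d t) = k_2 D. Substituting D(t) from the Streeter–Phelps equation and solving for t gives
t_c = ln[(k_2/k_d)(1 − D₀(k_2−k_d)/(k_d L₀))] / (k_2−k_d).
Here k_2−k_d = 0.7190 d⁻¹ and 1 − D₀(k_2−k_d)/(k_d L₀) = 1 − 1.04×0.7190/(0.311×19.1) = 0.8741, so
t_c = ln(3.312 × 0.8741) / 0.7190 = 1.063 / 0.7190 = 1.478 d.
D_c = (k_d/k_2) L₀ e^(−k_d t_c) = (0.311/1.03) × 19.1 × e^(−0.311×1.478) = 0.3019 × 19.1 × 0.6314 = 3.641 mg/L.
Minimum DO = C_s − D_c = 9.41 − 3.641 = 5.769 mg/L.
x_c = v t_c = 0.494 m/s × 1.478 d × 86400 s/d = 63100 m ≈ 63.1 km.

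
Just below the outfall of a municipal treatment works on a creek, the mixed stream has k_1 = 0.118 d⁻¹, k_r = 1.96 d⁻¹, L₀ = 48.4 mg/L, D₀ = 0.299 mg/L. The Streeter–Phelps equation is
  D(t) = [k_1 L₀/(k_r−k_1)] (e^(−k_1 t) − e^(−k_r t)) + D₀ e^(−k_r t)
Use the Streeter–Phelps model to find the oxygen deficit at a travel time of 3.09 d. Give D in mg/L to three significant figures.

k_1 L₀/(k_r−k_1) = 0.118×48.4/(1.96−0.118) = 5.711/1.842 = 3.101 mg/L.
e^(−k_1 t) = e^(−0.118×3.090) = 0.6945; e^(−k_r t) = e^(−1.96×3.090) = 0.002343.
D = 3.101 × (0.6945 − 0.002343) + 0.299 × 0.002343 = 2.146 + 0.0007005 = 2.147 mg/L.

D ≈ 2.15 mg/L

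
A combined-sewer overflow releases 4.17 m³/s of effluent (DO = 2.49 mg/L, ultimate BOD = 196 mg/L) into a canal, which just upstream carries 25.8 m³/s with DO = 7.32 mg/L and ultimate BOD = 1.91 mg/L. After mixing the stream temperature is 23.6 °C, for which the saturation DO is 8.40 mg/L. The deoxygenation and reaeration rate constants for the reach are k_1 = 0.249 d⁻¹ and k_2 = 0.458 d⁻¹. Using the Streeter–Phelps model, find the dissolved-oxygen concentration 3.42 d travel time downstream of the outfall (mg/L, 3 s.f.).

DO ≈ 0.526 mg/L

Mixed DO = (25.8×7.32 + 4.17×2.49)/(25.8+4.17) = 199.2/29.97 = 6.648 mg/L.
Mixed L₀ = (25.8×1.91 + 4.17×196)/(29.97) = 866.6/29.97 = 28.92 mg/L.
Initial deficit D₀ = C_s − DO₀ = 8.40 − 6.648 = 1.752 mg/L.
D(3.42) = [0.249×28.92/(0.458−0.249)](e^(−0.249×3.42) − e^(−0.458×3.42)) + 1.752 e^(−0.458×3.42)
= 34.45 × (0.4267 − 0.2088) + 1.752 × 0.2088 = 7.874 mg/L.
DO = 8.40 − 7.874 = 0.5264 mg/L.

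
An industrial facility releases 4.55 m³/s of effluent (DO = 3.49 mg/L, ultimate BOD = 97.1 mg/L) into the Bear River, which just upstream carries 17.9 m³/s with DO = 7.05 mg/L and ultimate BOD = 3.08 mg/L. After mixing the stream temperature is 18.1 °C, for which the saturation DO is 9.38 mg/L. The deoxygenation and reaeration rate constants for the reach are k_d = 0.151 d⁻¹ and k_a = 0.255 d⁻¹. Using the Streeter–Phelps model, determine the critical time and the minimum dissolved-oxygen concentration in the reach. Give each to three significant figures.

Mixed DO = (17.9×7.05 + 4.55×3.49)/(17.9+4.55) = 142.1/22.45 = 6.328 mg/L.
Mixed L₀ = (17.9×3.08 + 4.55×97.1)/(22.45) = 496.9/22.45 = 22.14 mg/L.
Initial deficit D₀ = C_s − DO₀ = 9.38 − 6.328 = 3.052 mg/L.
t_c = (1/0.1040) ln[(0.255/0.151)(1 − 3.052×0.1040/(0.151×22.14))] = 9.615 × ln(1.528) = 4.079 d.
D_c = (0.151/0.255) × 22.14 × e^(−0.151×4.079) = 0.5922 × 22.14 × 0.5401 = 7.080 mg/L.
Minimum DO = 9.38 − 7.080 = 2.300 mg/L.

t_c ≈ 4.08 d; minimum DO ≈ 2.30 mg/L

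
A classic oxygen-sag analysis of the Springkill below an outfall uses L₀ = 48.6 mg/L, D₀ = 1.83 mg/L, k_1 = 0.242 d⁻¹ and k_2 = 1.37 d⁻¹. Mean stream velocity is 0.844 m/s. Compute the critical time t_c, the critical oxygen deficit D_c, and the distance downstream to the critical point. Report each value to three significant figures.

t_c ≈ 1.37 d; D_c ≈ 6.17 mg/L; x_c ≈ 99.6 km

t_c = [1/(k_2−k_1)] ln[(k_2/k_1)(1 − D₀(k_2−k_1)/(k_1 L₀))]
= [1/(1.37−0.242)] ln[(1.37/0.242)(1 − 1.83×1.128/(0.242×48.6))]
= (1/1.128) ln[5.661 × 0.8245] = 0.8865 × ln(4.668) = 0.8865 × 1.541 = 1.366 d.
D_c = (k_1/k_2) L₀ e^(−k_1 t_c) = (0.242/1.37) × 48.6 × e^(−0.242×1.366) = 0.1766 × 48.6 × 0.7185 = 6.169 mg/L.
x_c = v t_c = 0.844 m/s × 1.366 d × 86400 s/d = 99600 m ≈ 99.6 km.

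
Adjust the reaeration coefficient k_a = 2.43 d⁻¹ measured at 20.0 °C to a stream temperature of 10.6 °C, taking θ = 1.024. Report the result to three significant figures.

k_a ≈ 1.94 d⁻¹

k_a(T₂) = k_a(T₁) · θ^(T₂−T₁) = 2.43 × 1.024^(10.6−20.0)
= 2.43 × 1.024^-9.40 = 2.43 × 0.8002 = 1.944 d⁻¹.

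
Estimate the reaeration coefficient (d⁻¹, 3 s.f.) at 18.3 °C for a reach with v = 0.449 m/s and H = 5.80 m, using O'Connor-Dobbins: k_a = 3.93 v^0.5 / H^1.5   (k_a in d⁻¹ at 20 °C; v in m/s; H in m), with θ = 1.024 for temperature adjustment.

k_a ≈ 0.181 d⁻¹

k_a(20) = 3.93 × 0.449^0.5 / 5.80^1.5 = 3.93 × 0.6701 / 13.97 = 0.1885 d⁻¹.
k_a(18.3) = 0.1885 × 1.024^(18.3−20) = 0.1885 × 0.9605 = 0.1811 d⁻¹.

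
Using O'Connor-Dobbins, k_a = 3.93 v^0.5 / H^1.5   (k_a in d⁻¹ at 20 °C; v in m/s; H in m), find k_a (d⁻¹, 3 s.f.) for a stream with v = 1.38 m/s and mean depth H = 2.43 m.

k_a ≈ 1.22 d⁻¹

k_a = 3.93 × 1.38^0.5 / 2.43^1.5 = 3.93 × 1.175 / 3.788 = 1.219 d⁻¹.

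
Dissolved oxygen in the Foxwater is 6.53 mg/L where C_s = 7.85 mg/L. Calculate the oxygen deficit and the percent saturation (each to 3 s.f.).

D ≈ 1.32 mg/L; 83.2 % saturation

D = C_s − C = 7.85 − 6.53 = 1.32 mg/L.
% saturation = 6.53/7.85 × 100 = 83.2 %.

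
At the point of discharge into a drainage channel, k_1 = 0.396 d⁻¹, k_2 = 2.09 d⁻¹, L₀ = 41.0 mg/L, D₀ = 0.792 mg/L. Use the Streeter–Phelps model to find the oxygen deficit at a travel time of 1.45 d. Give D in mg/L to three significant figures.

D ≈ 4.97 mg/L

k_1 L₀/(k_2−k_1) = 0.396×41.0/(2.09−0.396) = 16.24/1.694 = 9.584 mg/L.
e^(−k_1 t) = e^(−0.396×1.450) = 0.5632; e^(−k_2 t) = e^(−2.09×1.450) = 0.04829.
D = 9.584 × (0.5632 − 0.04829) + 0.792 × 0.04829 = 4.935 + 0.03825 = 4.973 mg/L.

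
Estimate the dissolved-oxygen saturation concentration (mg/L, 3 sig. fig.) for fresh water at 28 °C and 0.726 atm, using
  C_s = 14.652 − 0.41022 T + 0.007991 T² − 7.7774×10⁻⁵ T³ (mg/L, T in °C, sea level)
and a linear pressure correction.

At sea level: C_s = 14.652 − 0.41022×28 + 0.007991×28² − 7.7774×10⁻⁵×28³ = 7.723 mg/L.
Pressure correction: C_s' = 7.723 × 0.726 = 5.607 mg/L.

C_s ≈ 5.61 mg/L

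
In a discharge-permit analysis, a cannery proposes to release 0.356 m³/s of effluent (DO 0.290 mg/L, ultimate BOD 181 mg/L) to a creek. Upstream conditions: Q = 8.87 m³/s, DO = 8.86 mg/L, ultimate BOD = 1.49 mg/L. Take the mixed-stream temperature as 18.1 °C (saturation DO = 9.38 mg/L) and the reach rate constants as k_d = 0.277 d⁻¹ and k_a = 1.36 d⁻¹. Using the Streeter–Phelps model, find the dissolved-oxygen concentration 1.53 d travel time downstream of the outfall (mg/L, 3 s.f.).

DO ≈ 8.13 mg/L

Mixed DO = (8.87×8.86 + 0.356×0.290)/(8.87+0.356) = 78.69/9.226 = 8.529 mg/L.
Mixed L₀ = (8.87×1.49 + 0.356×181)/(9.226) = 77.65/9.226 = 8.417 mg/L.
Initial deficit D₀ = C_s − DO₀ = 9.38 − 8.529 = 0.8507 mg/L.
D(1.53) = [0.277×8.417/(1.36−0.277)](e^(−0.277×1.53) − e^(−1.36×1.53)) + 0.8507 e^(−1.36×1.53)
= 2.153 × (0.6545 − 0.1248) + 0.8507 × 0.1248 = 1.247 mg/L.
DO = 9.38 − 1.247 = 8.133 mg/L.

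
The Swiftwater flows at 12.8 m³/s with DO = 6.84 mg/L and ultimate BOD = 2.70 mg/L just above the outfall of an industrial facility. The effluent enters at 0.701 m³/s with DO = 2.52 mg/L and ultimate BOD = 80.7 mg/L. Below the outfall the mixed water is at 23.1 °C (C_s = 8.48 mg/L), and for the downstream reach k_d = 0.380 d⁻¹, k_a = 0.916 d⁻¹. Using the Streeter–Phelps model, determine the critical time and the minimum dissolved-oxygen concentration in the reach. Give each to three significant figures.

Mixed DO = (12.8×6.84 + 0.701×2.52)/(12.8+0.701) = 89.32/13.50 = 6.616 mg/L.
Mixed L₀ = (12.8×2.70 + 0.701×80.7)/(13.50) = 91.13/13.50 = 6.750 mg/L.
Initial deficit D₀ = C_s − DO₀ = 8.48 − 6.616 = 1.864 mg/L.
t_c = (1/0.5360) ln[(0.916/0.380)(1 − 1.864×0.5360/(0.380×6.750))] = 1.866 × ln(1.471) = 0.7206 d.
D_c = (0.380/0.916) × 6.750 × e^(−0.380×0.7206) = 0.4148 × 6.750 × 0.7605 = 2.129 mg/L.
Minimum DO = 8.48 − 2.129 = 6.351 mg/L.

t_c ≈ 0.721 d; minimum DO ≈ 6.35 mg/L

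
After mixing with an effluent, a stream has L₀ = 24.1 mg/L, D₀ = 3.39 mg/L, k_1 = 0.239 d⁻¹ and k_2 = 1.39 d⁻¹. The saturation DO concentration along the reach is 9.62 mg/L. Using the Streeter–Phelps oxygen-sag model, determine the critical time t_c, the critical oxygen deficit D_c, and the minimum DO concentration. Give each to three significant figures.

With k_2/k_1 = 5.816 and 1 − D₀(k_2−k_1)/(k_1 L₀) = 0.3226,
t_c = ln(5.816 × 0.3226) / (1.39 − 0.239) = ln(1.876) / 1.151 = 0.6292/1.151 = 0.5466 d.
L(t_c) = L₀ e^(−k_1 t_c) = 24.1 × 0.8775 = 21.15 mg/L, and at the critical point k_2 D_c = k_1 L, so D_c = (0.239/1.39) × 21.15 = 3.636 mg/L.
Minimum DO = C_s − D_c = 9.62 − 3.636 = 5.984 mg/L.

t_c ≈ 0.547 d; D_c ≈ 3.64 mg/L; min DO ≈ 5.98 mg/L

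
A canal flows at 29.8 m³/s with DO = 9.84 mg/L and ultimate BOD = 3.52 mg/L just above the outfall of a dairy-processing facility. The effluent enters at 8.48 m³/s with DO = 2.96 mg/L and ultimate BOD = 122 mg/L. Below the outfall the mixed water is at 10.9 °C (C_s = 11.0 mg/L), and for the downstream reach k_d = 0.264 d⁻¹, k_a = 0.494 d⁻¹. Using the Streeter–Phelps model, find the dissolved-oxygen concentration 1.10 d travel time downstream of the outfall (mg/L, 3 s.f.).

DO ≈ 3.73 mg/L

Mixed DO = (29.8×9.84 + 8.48×2.96)/(29.8+8.48) = 318.3/38.28 = 8.316 mg/L.
Mixed L₀ = (29.8×3.52 + 8.48×122)/(38.28) = 1139/38.28 = 29.77 mg/L.
Initial deficit D₀ = C_s − DO₀ = 11.0 − 8.316 = 2.684 mg/L.
D(1.10) = [0.264×29.77/(0.494−0.264)](e^(−0.264×1.10) − e^(−0.494×1.10)) + 2.684 e^(−0.494×1.10)
= 34.17 × (0.7480 − 0.5808) + 2.684 × 0.5808 = 7.271 mg/L.
DO = 11.0 − 7.271 = 3.729 mg/L.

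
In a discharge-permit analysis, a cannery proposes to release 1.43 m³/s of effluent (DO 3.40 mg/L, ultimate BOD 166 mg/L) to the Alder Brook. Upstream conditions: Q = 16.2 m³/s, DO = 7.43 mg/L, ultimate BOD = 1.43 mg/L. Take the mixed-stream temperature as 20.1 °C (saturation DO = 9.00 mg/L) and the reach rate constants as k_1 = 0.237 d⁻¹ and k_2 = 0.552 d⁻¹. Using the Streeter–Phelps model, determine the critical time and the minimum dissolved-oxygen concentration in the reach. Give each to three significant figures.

t_c ≈ 2.09 d; minimum DO ≈ 5.13 mg/L

Mixed DO = (16.2×7.43 + 1.43×3.40)/(16.2+1.43) = 125.2/17.63 = 7.103 mg/L.
Mixed L₀ = (16.2×1.43 + 1.43×166)/(17.63) = 260.5/17.63 = 14.78 mg/L.
Initial deficit D₀ = C_s − DO₀ = 9.00 − 7.103 = 1.897 mg/L.
t_c = (1/0.3150) ln[(0.552/0.237)(1 − 1.897×0.3150/(0.237×14.78))] = 3.175 × ln(1.932) = 2.090 d.
D_c = (0.237/0.552) × 14.78 × e^(−0.237×2.090) = 0.4293 × 14.78 × 0.6093 = 3.866 mg/L.
Minimum DO = 9.00 − 3.866 = 5.134 mg/L.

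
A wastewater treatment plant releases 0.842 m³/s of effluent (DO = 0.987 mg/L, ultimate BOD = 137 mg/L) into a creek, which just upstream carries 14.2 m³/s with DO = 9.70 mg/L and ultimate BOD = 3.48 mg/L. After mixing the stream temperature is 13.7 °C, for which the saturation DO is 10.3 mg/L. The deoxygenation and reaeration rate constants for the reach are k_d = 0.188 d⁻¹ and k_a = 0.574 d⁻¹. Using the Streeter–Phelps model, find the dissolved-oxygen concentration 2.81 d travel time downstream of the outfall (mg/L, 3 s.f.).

DO ≈ 8.00 mg/L

Mixed DO = (14.2×9.70 + 0.842×0.987)/(14.2+0.842) = 138.6/15.04 = 9.212 mg/L.
Mixed L₀ = (14.2×3.48 + 0.842×137)/(15.04) = 164.8/15.04 = 10.95 mg/L.
Initial deficit D₀ = C_s − DO₀ = 10.3 − 9.212 = 1.088 mg/L.
D(2.81) = [0.188×10.95/(0.574−0.188)](e^(−0.188×2.81) − e^(−0.574×2.81)) + 1.088 e^(−0.574×2.81)
= 5.335 × (0.5896 − 0.1993) + 1.088 × 0.1993 = 2.299 mg/L.
DO = 10.3 − 2.299 = 8.001 mg/L.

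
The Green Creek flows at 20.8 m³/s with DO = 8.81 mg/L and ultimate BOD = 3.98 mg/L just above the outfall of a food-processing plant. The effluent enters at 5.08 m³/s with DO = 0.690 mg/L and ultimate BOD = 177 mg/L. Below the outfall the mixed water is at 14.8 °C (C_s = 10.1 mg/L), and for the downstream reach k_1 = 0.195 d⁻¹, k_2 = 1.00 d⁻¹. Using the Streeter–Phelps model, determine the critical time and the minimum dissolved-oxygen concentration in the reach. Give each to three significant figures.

Mixed DO = (20.8×8.81 + 5.08×0.690)/(20.8+5.08) = 186.8/25.88 = 7.216 mg/L.
Mixed L₀ = (20.8×3.98 + 5.08×177)/(25.88) = 981.9/25.88 = 37.94 mg/L.
Initial deficit D₀ = C_s − DO₀ = 10.1 − 7.216 = 2.884 mg/L.
t_c = (1/0.8050) ln[(1.00/0.195)(1 − 2.884×0.8050/(0.195×37.94))] = 1.242 × ln(3.519) = 1.563 d.
D_c = (0.195/1.00) × 37.94 × e^(−0.195×1.563) = 0.1950 × 37.94 × 0.7373 = 5.455 mg/L.
Minimum DO = 10.1 − 5.455 = 4.645 mg/L.

t_c ≈ 1.56 d; minimum DO ≈ 4.65 mg/L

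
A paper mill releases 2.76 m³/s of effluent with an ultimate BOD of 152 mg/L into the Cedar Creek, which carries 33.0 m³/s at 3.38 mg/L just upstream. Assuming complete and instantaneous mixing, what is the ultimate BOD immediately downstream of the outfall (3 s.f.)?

14.9 mg/L

Flow-weighted mixing: C = (Q_r C_r + Q_w C_w)/(Q_r + Q_w)
= (33.0×3.38 + 2.76×152)/(33.0 + 2.76) = 531.1/35.76 = 14.85 mg/L.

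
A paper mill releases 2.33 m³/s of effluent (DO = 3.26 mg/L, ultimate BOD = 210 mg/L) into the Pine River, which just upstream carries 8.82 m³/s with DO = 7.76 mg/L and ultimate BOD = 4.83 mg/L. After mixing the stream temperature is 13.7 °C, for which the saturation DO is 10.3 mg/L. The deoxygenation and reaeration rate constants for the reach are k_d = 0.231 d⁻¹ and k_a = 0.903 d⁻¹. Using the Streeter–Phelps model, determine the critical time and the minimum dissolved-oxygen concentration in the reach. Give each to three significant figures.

t_c ≈ 1.67 d; minimum DO ≈ 2.01 mg/L

Mixed DO = (8.82×7.76 + 2.33×3.26)/(8.82+2.33) = 76.04/11.15 = 6.820 mg/L.
Mixed L₀ = (8.82×4.83 + 2.33×210)/(11.15) = 531.9/11.15 = 47.70 mg/L.
Initial deficit D₀ = C_s − DO₀ = 10.3 − 6.820 = 3.480 mg/L.
t_c = (1/0.6720) ln[(0.903/0.231)(1 − 3.480×0.6720/(0.231×47.70))] = 1.488 × ln(3.079) = 1.674 d.
D_c = (0.231/0.903) × 47.70 × e^(−0.231×1.674) = 0.2558 × 47.70 × 0.6793 = 8.290 mg/L.
Minimum DO = 10.3 − 8.290 = 2.010 mg/L.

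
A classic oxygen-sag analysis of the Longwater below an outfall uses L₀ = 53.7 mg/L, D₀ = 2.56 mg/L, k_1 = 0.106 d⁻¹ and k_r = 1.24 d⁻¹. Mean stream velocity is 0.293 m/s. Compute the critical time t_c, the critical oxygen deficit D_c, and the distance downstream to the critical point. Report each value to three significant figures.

t_c ≈ 1.54 d; D_c ≈ 3.90 mg/L; x_c ≈ 39.0 km

At the critical point dD/dt = 0, so k_1 L₀ e^(−k_1 t) = k_r D. Substituting D(t) from the Streeter–Phelps equation and solving for t gives
t_c = ln[(k_r/k_1)(1 − D₀(k_r−k_1)/(k_1 L₀))] / (k_r−k_1).
Here k_r−k_1 = 1.134 d⁻¹ and 1 − D₀(k_r−k_1)/(k_1 L₀) = 1 − 2.56×1.134/(0.106×53.7) = 0.4900, so
t_c = ln(11.70 × 0.4900) / 1.134 = 1.746 / 1.134 = 1.540 d.
L(t_c) = L₀ e^(−k_1 t_c) = 53.7 × 0.8494 = 45.61 mg/L, and at the critical point k_r D_c = k_1 L, so D_c = (0.106/1.24) × 45.61 = 3.899 mg/L.
x_c = v t_c = 0.293 m/s × 1.540 d × 86400 s/d = 38980 m ≈ 39.0 km.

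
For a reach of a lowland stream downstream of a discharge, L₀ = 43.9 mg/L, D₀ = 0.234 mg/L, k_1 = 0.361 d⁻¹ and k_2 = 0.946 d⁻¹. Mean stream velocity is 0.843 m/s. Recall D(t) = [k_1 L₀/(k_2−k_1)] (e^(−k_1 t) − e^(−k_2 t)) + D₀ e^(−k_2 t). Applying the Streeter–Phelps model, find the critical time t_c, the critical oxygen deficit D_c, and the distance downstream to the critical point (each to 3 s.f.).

t_c ≈ 1.63 d; D_c ≈ 9.29 mg/L; x_c ≈ 119 km

t_c = [1/(k_2−k_1)] ln[(k_2/k_1)(1 − D₀(k_2−k_1)/(k_1 L₀))]
= [1/(0.946−0.361)] ln[(0.946/0.361)(1 − 0.234×0.5850/(0.361×43.9))]
= (1/0.5850) ln[2.620 × 0.9914] = 1.709 × ln(2.598) = 1.709 × 0.9547 = 1.632 d.
D_c = (k_1/k_2) L₀ e^(−k_1 t_c) = (0.361/0.946) × 43.9 × e^(−0.361×1.632) = 0.3816 × 43.9 × 0.5548 = 9.294 mg/L.
x_c = v t_c = 0.843 m/s × 1.632 d × 86400 s/d = 118900 m ≈ 119 km.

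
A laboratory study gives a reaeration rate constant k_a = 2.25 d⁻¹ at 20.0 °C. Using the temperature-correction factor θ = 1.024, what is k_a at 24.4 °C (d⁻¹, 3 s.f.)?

k_a ≈ 2.50 d⁻¹

k_a(T₂) = k_a(T₁) · θ^(T₂−T₁) = 2.25 × 1.024^(24.4−20.0)
= 2.25 × 1.024^4.40 = 2.25 × 1.110 = 2.497 d⁻¹.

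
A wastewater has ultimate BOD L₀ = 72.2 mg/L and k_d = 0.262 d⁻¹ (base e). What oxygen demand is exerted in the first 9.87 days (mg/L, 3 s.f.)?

y_t = L₀(1 − e^(−k_d t)) = 72.2 × (1 − e^(−0.262×9.87))
= 72.2 × (1 − 0.07533) = 72.2 × 0.9247 = 66.76 mg/L.

y ≈ 66.8 mg/L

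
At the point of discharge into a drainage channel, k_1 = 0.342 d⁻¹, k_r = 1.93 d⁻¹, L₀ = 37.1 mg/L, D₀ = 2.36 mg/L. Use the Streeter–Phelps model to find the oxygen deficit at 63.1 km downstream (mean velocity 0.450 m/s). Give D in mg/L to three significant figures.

D ≈ 4.34 mg/L

Travel time t = x/v = 63.1 km / (0.450 m/s) = 63100 m / 0.450 m/s = 140200 s = 1.623 d.
k_1 L₀/(k_r−k_1) = 0.342×37.1/(1.93−0.342) = 12.69/1.588 = 7.990 mg/L.
e^(−k_1 t) = e^(−0.342×1.623) = 0.5740; e^(−k_r t) = e^(−1.93×1.623) = 0.04362.
D = 7.990 × (0.5740 − 0.04362) + 2.36 × 0.04362 = 4.238 + 0.1029 = 4.341 mg/L.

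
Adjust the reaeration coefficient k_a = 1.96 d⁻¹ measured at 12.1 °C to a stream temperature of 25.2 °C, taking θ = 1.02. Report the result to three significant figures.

k_a ≈ 2.54 d⁻¹

k_a(T₂) = k_a(T₁) · θ^(T₂−T₁) = 1.96 × 1.02^(25.2−12.1)
= 1.96 × 1.02^13.1 = 1.96 × 1.296 = 2.540 d⁻¹.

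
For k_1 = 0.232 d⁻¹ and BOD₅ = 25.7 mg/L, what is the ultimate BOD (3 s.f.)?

L₀ ≈ 37.4 mg/L

BOD₅ = L₀(1 − e^(−5k_1)) ⇒ L₀ = BOD₅ / (1 − e^(−5×0.232))
= 25.7 / (1 − 0.3135) = 25.7 / 0.6865 = 37.44 mg/L.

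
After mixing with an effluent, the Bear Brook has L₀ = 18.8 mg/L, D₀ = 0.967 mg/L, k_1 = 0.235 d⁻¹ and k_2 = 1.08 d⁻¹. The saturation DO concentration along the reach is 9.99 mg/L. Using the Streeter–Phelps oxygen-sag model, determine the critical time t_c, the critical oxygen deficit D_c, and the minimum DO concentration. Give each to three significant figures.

With k_2/k_1 = 4.596 and 1 − D₀(k_2−k_1)/(k_1 L₀) = 0.8150,
t_c = ln(4.596 × 0.8150) / (1.08 − 0.235) = ln(3.746) / 0.8450 = 1.321/0.8450 = 1.563 d.
D_c = (k_1/k_2) L₀ e^(−k_1 t_c) = (0.235/1.08) × 18.8 × e^(−0.235×1.563) = 0.2176 × 18.8 × 0.6926 = 2.833 mg/L.
Minimum DO = C_s − D_c = 9.99 − 2.833 = 7.157 mg/L.

t_c ≈ 1.56 d; D_c ≈ 2.83 mg/L; min DO ≈ 7.16 mg/L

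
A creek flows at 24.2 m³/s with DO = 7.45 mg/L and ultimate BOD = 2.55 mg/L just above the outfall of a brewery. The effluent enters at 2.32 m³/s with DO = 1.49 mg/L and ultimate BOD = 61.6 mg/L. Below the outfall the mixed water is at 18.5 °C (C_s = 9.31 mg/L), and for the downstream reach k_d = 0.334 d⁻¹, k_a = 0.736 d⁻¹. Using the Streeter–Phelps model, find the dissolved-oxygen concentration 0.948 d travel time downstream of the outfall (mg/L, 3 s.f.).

DO ≈ 6.64 mg/L

Mixed DO = (24.2×7.45 + 2.32×1.49)/(24.2+2.32) = 183.7/26.52 = 6.929 mg/L.
Mixed L₀ = (24.2×2.55 + 2.32×61.6)/(26.52) = 204.6/26.52 = 7.716 mg/L.
Initial deficit D₀ = C_s − DO₀ = 9.31 − 6.929 = 2.381 mg/L.
D(0.948) = [0.334×7.716/(0.736−0.334)](e^(−0.334×0.948) − e^(−0.736×0.948)) + 2.381 e^(−0.736×0.948)
= 6.411 × (0.7286 − 0.4977) + 2.381 × 0.4977 = 2.665 mg/L.
DO = 9.31 − 2.665 = 6.645 mg/L.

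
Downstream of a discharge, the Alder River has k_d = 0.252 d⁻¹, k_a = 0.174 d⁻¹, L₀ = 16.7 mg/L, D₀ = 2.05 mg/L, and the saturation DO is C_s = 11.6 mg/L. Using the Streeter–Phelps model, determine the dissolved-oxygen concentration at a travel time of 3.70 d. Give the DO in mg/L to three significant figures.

k_d L₀/(k_a−k_d) = 0.252×16.7/(0.174−0.252) = 4.208/-0.07800 = -53.95 mg/L.
e^(−k_d t) = e^(−0.252×3.700) = 0.3936; e^(−k_a t) = e^(−0.174×3.700) = 0.5253.
D = -53.95 × (0.3936 − 0.5253) + 2.05 × 0.5253 = 7.105 + 1.077 = 8.182 mg/L.
DO = C_s − D = 11.6 − 8.182 = 3.418 mg/L.

DO ≈ 3.42 mg/L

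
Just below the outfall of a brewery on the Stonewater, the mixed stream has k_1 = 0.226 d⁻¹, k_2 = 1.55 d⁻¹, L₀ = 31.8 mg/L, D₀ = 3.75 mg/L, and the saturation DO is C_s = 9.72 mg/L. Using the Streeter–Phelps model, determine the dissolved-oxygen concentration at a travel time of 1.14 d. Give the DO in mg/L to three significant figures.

DO ≈ 5.81 mg/L

k_1 L₀/(k_2−k_1) = 0.226×31.8/(1.55−0.226) = 7.187/1.324 = 5.428 mg/L.
e^(−k_1 t) = e^(−0.226×1.140) = 0.7729; e^(−k_2 t) = e^(−1.55×1.140) = 0.1708.
D = 5.428 × (0.7729 − 0.1708) + 3.75 × 0.1708 = 3.268 + 0.6407 = 3.909 mg/L.
DO = C_s − D = 9.72 − 3.909 = 5.811 mg/L.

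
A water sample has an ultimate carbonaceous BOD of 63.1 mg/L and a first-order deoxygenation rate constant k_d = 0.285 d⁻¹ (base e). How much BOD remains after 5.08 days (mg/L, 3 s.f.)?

L ≈ 14.8 mg/L

L_t = L₀ e^(−k_d t) = 63.1 × e^(−0.285×5.08) = 63.1 × 0.2351 = 14.83 mg/L.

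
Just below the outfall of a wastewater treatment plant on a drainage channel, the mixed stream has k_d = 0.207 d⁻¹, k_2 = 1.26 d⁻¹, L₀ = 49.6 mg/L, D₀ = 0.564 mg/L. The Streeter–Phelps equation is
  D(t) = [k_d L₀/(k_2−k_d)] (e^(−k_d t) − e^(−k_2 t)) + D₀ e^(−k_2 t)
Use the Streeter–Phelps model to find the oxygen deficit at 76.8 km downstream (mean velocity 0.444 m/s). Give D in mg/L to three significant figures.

D ≈ 5.71 mg/L

Travel time t = x/v = 76.8 km / (0.444 m/s) = 76800 m / 0.444 m/s = 173000 s = 2.002 d.
k_d L₀/(k_2−k_d) = 0.207×49.6/(1.26−0.207) = 10.27/1.053 = 9.750 mg/L.
e^(−k_d t) = e^(−0.207×2.002) = 0.6607; e^(−k_2 t) = e^(−1.26×2.002) = 0.08026.
D = 9.750 × (0.6607 − 0.08026) + 0.564 × 0.08026 = 5.660 + 0.04526 = 5.705 mg/L.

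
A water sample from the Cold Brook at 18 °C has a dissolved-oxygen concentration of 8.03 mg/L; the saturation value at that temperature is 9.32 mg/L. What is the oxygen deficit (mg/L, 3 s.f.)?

D ≈ 1.29 mg/L

D = C_s − C = 9.32 − 8.03 = 1.29 mg/L.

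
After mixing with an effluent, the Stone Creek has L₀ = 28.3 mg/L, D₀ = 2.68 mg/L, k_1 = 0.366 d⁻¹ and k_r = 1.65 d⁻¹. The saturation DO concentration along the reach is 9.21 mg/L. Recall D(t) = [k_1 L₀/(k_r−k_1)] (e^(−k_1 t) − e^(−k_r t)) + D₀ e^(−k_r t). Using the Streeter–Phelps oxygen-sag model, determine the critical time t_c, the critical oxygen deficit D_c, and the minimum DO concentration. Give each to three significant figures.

t_c = [1/(k_r−k_1)] ln[(k_r/k_1)(1 − D₀(k_r−k_1)/(k_1 L₀))]
= [1/(1.65−0.366)] ln[(1.65/0.366)(1 − 2.68×1.284/(0.366×28.3))]
= (1/1.284) ln[4.508 × 0.6678] = 0.7788 × ln(3.010) = 0.7788 × 1.102 = 0.8583 d.
L(t_c) = L₀ e^(−k_1 t_c) = 28.3 × 0.7304 = 20.67 mg/L, and at the critical point k_r D_c = k_1 L, so D_c = (0.366/1.65) × 20.67 = 4.585 mg/L.
Minimum DO = C_s − D_c = 9.21 − 4.585 = 4.625 mg/L.

t_c ≈ 0.858 d; D_c ≈ 4.59 mg/L; min DO ≈ 4.62 mg/L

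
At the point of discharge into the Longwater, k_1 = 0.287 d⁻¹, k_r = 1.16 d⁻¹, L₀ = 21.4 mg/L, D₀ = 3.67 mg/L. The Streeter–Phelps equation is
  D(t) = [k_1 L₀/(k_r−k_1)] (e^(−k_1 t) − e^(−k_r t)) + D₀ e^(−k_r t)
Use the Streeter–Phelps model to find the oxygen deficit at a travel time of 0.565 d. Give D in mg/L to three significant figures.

k_1 L₀/(k_r−k_1) = 0.287×21.4/(1.16−0.287) = 6.142/0.8730 = 7.035 mg/L.
e^(−k_1 t) = e^(−0.287×0.5650) = 0.8503; e^(−k_r t) = e^(−1.16×0.5650) = 0.5192.
D = 7.035 × (0.8503 − 0.5192) + 3.67 × 0.5192 = 2.329 + 1.906 = 4.235 mg/L.

D ≈ 4.23 mg/L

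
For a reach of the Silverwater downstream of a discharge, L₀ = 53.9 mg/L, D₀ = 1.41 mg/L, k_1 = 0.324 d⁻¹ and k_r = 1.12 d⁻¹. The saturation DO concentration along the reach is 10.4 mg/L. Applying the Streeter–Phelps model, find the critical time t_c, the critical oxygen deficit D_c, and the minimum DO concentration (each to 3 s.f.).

t_c ≈ 1.47 d; D_c ≈ 9.67 mg/L; min DO ≈ 0.731 mg/L

At the critical point dD/dt = 0, so k_1 L₀ e^(−k_1 t) = k_r D. Substituting D(t) from the Streeter–Phelps equation and solving for t gives
t_c = ln[(k_r/k_1)(1 − D₀(k_r−k_1)/(k_1 L₀))] / (k_r−k_1).
Here k_r−k_1 = 0.7960 d⁻¹ and 1 − D₀(k_r−k_1)/(k_1 L₀) = 1 − 1.41×0.7960/(0.324×53.9) = 0.9357, so
t_c = ln(3.457 × 0.9357) / 0.7960 = 1.174 / 0.7960 = 1.475 d.
D_c = (k_1/k_r) L₀ e^(−k_1 t_c) = (0.324/1.12) × 53.9 × e^(−0.324×1.475) = 0.2893 × 53.9 × 0.6201 = 9.669 mg/L.
Minimum DO = C_s − D_c = 10.4 − 9.669 = 0.7306 mg/L.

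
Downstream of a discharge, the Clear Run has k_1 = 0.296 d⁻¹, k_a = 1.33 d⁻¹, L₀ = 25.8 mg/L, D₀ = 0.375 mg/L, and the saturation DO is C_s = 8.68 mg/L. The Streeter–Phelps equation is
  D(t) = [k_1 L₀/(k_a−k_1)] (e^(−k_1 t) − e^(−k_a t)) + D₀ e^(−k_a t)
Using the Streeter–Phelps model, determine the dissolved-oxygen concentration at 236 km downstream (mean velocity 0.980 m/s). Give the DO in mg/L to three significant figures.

Travel time t = x/v = 236 km / (0.980 m/s) = 236000 m / 0.980 m/s = 240800 s = 2.787 d.
k_1 L₀/(k_a−k_1) = 0.296×25.8/(1.33−0.296) = 7.637/1.034 = 7.386 mg/L.
e^(−k_1 t) = e^(−0.296×2.787) = 0.4382; e^(−k_a t) = e^(−1.33×2.787) = 0.02455.
D = 7.386 × (0.4382 − 0.02455) + 0.375 × 0.02455 = 3.055 + 0.009207 = 3.064 mg/L.
DO = C_s − D = 8.68 − 3.064 = 5.616 mg/L.

DO ≈ 5.62 mg/L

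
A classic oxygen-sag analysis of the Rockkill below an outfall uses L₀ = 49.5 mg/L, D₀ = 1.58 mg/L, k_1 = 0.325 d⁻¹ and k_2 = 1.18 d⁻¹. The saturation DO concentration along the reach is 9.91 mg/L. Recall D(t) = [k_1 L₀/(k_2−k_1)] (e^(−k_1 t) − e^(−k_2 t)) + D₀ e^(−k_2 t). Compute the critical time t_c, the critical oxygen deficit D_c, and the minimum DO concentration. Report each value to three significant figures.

t_c ≈ 1.41 d; D_c ≈ 8.63 mg/L; min DO ≈ 1.28 mg/L

With k_2/k_1 = 3.631 and 1 − D₀(k_2−k_1)/(k_1 L₀) = 0.9160,
t_c = ln(3.631 × 0.9160) / (1.18 − 0.325) = ln(3.326) / 0.8550 = 1.202/0.8550 = 1.406 d.
L(t_c) = L₀ e^(−k_1 t_c) = 49.5 × 0.6333 = 31.35 mg/L, and at the critical point k_2 D_c = k_1 L, so D_c = (0.325/1.18) × 31.35 = 8.634 mg/L.
Minimum DO = C_s − D_c = 9.91 − 8.634 = 1.276 mg/L.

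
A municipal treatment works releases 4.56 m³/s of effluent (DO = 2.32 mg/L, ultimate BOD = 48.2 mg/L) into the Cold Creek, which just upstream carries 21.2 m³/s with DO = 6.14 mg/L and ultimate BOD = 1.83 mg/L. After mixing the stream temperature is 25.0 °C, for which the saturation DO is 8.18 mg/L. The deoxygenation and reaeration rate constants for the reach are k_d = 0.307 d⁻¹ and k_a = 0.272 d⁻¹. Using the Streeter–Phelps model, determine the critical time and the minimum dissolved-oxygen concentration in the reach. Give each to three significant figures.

t_c ≈ 2.59 d; minimum DO ≈ 3.06 mg/L

Mixed DO = (21.2×6.14 + 4.56×2.32)/(21.2+4.56) = 140.7/25.76 = 5.464 mg/L.
Mixed L₀ = (21.2×1.83 + 4.56×48.2)/(25.76) = 258.6/25.76 = 10.04 mg/L.
Initial deficit D₀ = C_s − DO₀ = 8.18 − 5.464 = 2.716 mg/L.
t_c = (1/-0.03500) ln[(0.272/0.307)(1 − 2.716×-0.03500/(0.307×10.04))] = -28.57 × ln(0.9133) = 2.590 d.
D_c = (0.307/0.272) × 10.04 × e^(−0.307×2.590) = 1.129 × 10.04 × 0.4515 = 5.115 mg/L.
Minimum DO = 8.18 − 5.115 = 3.065 mg/L.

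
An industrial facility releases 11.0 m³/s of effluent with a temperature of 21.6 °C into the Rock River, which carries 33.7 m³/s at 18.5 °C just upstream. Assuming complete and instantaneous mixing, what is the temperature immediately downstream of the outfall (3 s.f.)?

19.3 °C

Flow-weighted mixing: C = (Q_r C_r + Q_w C_w)/(Q_r + Q_w)
= (33.7×18.5 + 11.0×21.6)/(33.7 + 11.0) = 861.1/44.70 = 19.26 °C.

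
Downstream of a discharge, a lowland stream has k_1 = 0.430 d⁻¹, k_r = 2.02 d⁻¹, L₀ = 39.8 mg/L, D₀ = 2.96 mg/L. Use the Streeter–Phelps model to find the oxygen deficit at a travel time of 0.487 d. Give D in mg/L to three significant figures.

k_1 L₀/(k_r−k_1) = 0.430×39.8/(2.02−0.430) = 17.11/1.590 = 10.76 mg/L.
e^(−k_1 t) = e^(−0.430×0.4870) = 0.8111; e^(−k_r t) = e^(−2.02×0.4870) = 0.3739.
D = 10.76 × (0.8111 − 0.3739) + 2.96 × 0.3739 = 4.705 + 1.107 = 5.812 mg/L.

D ≈ 5.81 mg/L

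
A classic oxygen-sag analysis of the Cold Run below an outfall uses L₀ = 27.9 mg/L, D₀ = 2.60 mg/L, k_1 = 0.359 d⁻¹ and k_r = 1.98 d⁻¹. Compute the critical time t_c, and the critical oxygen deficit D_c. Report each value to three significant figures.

t_c = [1/(k_r−k_1)] ln[(k_r/k_1)(1 − D₀(k_r−k_1)/(k_1 L₀))]
= [1/(1.98−0.359)] ln[(1.98/0.359)(1 − 2.60×1.621/(0.359×27.9))]
= (1/1.621) ln[5.515 × 0.5792] = 0.6169 × ln(3.195) = 0.6169 × 1.161 = 0.7165 d.
D_c = (k_1/k_r) L₀ e^(−k_1 t_c) = (0.359/1.98) × 27.9 × e^(−0.359×0.7165) = 0.1813 × 27.9 × 0.7732 = 3.911 mg/L.

t_c ≈ 0.717 d; D_c ≈ 3.91 mg/L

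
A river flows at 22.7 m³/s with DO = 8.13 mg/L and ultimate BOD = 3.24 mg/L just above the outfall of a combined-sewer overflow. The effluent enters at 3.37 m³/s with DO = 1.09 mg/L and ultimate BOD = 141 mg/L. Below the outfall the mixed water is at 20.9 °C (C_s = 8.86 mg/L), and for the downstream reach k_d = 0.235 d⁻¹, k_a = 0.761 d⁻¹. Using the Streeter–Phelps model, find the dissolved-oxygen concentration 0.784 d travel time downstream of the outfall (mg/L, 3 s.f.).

DO ≈ 5.31 mg/L

Mixed DO = (22.7×8.13 + 3.37×1.09)/(22.7+3.37) = 188.2/26.07 = 7.220 mg/L.
Mixed L₀ = (22.7×3.24 + 3.37×141)/(26.07) = 548.7/26.07 = 21.05 mg/L.
Initial deficit D₀ = C_s − DO₀ = 8.86 − 7.220 = 1.640 mg/L.
D(0.784) = [0.235×21.05/(0.761−0.235)](e^(−0.235×0.784) − e^(−0.761×0.784)) + 1.640 e^(−0.761×0.784)
= 9.404 × (0.8317 − 0.5507) + 1.640 × 0.5507 = 3.546 mg/L.
DO = 8.86 − 3.546 = 5.314 mg/L.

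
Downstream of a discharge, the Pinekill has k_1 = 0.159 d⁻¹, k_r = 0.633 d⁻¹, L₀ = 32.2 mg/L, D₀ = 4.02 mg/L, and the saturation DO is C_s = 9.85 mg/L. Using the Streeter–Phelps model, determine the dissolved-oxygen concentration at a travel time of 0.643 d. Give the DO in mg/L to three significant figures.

k_1 L₀/(k_r−k_1) = 0.159×32.2/(0.633−0.159) = 5.120/0.4740 = 10.80 mg/L.
e^(−k_1 t) = e^(−0.159×0.6430) = 0.9028; e^(−k_r t) = e^(−0.633×0.6430) = 0.6656.
D = 10.80 × (0.9028 − 0.6656) + 4.02 × 0.6656 = 2.562 + 2.676 = 5.238 mg/L.
DO = C_s − D = 9.85 − 5.238 = 4.612 mg/L.

DO ≈ 4.61 mg/L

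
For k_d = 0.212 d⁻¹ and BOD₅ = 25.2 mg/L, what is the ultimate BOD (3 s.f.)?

BOD₅ = L₀(1 − e^(−5k_d)) ⇒ L₀ = BOD₅ / (1 − e^(−5×0.212))
= 25.2 / (1 − 0.3465) = 25.2 / 0.6535 = 38.56 mg/L.

L₀ ≈ 38.6 mg/L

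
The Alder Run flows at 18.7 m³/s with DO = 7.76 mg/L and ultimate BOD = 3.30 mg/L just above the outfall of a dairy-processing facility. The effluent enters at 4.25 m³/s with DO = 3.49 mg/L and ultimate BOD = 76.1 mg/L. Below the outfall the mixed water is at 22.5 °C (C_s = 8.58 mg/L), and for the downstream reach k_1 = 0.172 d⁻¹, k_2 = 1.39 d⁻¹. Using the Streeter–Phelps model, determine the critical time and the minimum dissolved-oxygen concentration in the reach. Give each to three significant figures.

t_c ≈ 0.781 d; minimum DO ≈ 6.76 mg/L

Mixed DO = (18.7×7.76 + 4.25×3.49)/(18.7+4.25) = 159.9/22.95 = 6.969 mg/L.
Mixed L₀ = (18.7×3.30 + 4.25×76.1)/(22.95) = 385.1/22.95 = 16.78 mg/L.
Initial deficit D₀ = C_s − DO₀ = 8.58 − 6.969 = 1.611 mg/L.
t_c = (1/1.218) ln[(1.39/0.172)(1 − 1.611×1.218/(0.172×16.78))] = 0.8210 × ln(2.589) = 0.7809 d.
D_c = (0.172/1.39) × 16.78 × e^(−0.172×0.7809) = 0.1237 × 16.78 × 0.8743 = 1.816 mg/L.
Minimum DO = 8.58 − 1.816 = 6.764 mg/L.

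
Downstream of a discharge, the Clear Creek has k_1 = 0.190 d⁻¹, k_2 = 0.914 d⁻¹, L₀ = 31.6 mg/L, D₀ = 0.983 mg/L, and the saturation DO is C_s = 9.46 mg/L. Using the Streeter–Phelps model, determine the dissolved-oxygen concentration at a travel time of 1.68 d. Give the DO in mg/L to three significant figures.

k_1 L₀/(k_2−k_1) = 0.190×31.6/(0.914−0.190) = 6.004/0.7240 = 8.293 mg/L.
e^(−k_1 t) = e^(−0.190×1.680) = 0.7267; e^(−k_2 t) = e^(−0.914×1.680) = 0.2153.
D = 8.293 × (0.7267 − 0.2153) + 0.983 × 0.2153 = 4.241 + 0.2117 = 4.453 mg/L.
DO = C_s − D = 9.46 − 4.453 = 5.007 mg/L.

DO ≈ 5.01 mg/L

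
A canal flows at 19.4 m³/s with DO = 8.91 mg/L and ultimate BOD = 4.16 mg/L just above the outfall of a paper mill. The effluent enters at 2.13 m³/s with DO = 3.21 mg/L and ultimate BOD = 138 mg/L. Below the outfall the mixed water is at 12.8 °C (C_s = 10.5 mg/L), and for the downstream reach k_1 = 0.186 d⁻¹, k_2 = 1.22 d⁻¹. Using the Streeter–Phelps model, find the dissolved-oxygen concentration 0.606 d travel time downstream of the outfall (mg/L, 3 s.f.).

DO ≈ 8.17 mg/L

Mixed DO = (19.4×8.91 + 2.13×3.21)/(19.4+2.13) = 179.7/21.53 = 8.346 mg/L.
Mixed L₀ = (19.4×4.16 + 2.13×138)/(21.53) = 374.6/21.53 = 17.40 mg/L.
Initial deficit D₀ = C_s − DO₀ = 10.5 − 8.346 = 2.154 mg/L.
D(0.606) = [0.186×17.40/(1.22−0.186)](e^(−0.186×0.606) − e^(−1.22×0.606)) + 2.154 e^(−1.22×0.606)
= 3.130 × (0.8934 − 0.4774) + 2.154 × 0.4774 = 2.330 mg/L.
DO = 10.5 − 2.330 = 8.170 mg/L.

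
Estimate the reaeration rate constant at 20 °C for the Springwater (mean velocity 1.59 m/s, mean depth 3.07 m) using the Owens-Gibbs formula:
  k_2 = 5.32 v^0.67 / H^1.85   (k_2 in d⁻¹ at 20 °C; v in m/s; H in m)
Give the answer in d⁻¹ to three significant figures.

k_2 = 5.32 × 1.59^0.67 / 3.07^1.85 = 5.32 × 1.364 / 7.965 = 0.9113 d⁻¹.

k_2 ≈ 0.911 d⁻¹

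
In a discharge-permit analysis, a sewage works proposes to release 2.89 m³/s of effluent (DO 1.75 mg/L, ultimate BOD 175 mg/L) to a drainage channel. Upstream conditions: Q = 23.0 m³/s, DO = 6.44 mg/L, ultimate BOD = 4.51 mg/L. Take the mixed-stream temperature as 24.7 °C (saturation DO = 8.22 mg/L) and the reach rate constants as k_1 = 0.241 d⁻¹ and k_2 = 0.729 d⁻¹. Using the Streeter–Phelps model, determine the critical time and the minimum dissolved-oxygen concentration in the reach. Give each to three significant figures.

t_c ≈ 1.82 d; minimum DO ≈ 3.20 mg/L

Mixed DO = (23.0×6.44 + 2.89×1.75)/(23.0+2.89) = 153.2/25.89 = 5.916 mg/L.
Mixed L₀ = (23.0×4.51 + 2.89×175)/(25.89) = 609.5/25.89 = 23.54 mg/L.
Initial deficit D₀ = C_s − DO₀ = 8.22 − 5.916 = 2.304 mg/L.
t_c = (1/0.4880) ln[(0.729/0.241)(1 − 2.304×0.4880/(0.241×23.54))] = 2.049 × ln(2.426) = 1.816 d.
D_c = (0.241/0.729) × 23.54 × e^(−0.241×1.816) = 0.3306 × 23.54 × 0.6456 = 5.024 mg/L.
Minimum DO = 8.22 − 5.024 = 3.196 mg/L.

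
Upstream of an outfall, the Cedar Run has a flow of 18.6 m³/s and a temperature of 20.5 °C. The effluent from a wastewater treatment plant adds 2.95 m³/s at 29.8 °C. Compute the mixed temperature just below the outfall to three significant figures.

Flow-weighted mixing: C = (Q_r C_r + Q_w C_w)/(Q_r + Q_w)
= (18.6×20.5 + 2.95×29.8)/(18.6 + 2.95) = 469.2/21.55 = 21.77 °C.

21.8 °C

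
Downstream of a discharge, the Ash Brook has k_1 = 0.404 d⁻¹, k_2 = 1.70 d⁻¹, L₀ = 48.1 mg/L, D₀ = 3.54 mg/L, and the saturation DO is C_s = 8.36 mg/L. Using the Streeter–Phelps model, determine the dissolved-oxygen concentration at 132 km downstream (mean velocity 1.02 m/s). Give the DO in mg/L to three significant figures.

DO ≈ 1.07 mg/L

Travel time t = x/v = 132 km / (1.02 m/s) = 132000 m / 1.02 m/s = 129400 s = 1.498 d.
k_1 L₀/(k_2−k_1) = 0.404×48.1/(1.70−0.404) = 19.43/1.296 = 14.99 mg/L.
e^(−k_1 t) = e^(−0.404×1.498) = 0.5460; e^(−k_2 t) = e^(−1.70×1.498) = 0.07837.
D = 14.99 × (0.5460 − 0.07837) + 3.54 × 0.07837 = 7.012 + 0.2774 = 7.289 mg/L.
DO = C_s − D = 8.36 − 7.289 = 1.071 mg/L.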